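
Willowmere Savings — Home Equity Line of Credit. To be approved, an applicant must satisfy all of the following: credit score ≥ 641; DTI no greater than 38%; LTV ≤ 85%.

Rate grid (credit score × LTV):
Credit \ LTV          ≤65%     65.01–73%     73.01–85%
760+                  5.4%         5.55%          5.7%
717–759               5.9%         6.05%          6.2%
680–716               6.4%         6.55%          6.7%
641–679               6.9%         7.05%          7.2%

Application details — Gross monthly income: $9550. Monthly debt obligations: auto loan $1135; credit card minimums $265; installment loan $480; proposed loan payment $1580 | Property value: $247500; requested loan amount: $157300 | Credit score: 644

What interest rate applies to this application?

Credit score 644 ≥ 641; Total monthly debts = (1,135 + 265 + 480 + 1,580) = 3,460. Debt-to-income = 3,460/9,550 = 36.2% — meets 38% limit
Loan-to-value = 157,300/247,500 = 63.6% — pass (85% max)
Row: 644 falls in 641–679. Column: 63.6% falls in ≤65%. Rate = 6.9%.

6.9%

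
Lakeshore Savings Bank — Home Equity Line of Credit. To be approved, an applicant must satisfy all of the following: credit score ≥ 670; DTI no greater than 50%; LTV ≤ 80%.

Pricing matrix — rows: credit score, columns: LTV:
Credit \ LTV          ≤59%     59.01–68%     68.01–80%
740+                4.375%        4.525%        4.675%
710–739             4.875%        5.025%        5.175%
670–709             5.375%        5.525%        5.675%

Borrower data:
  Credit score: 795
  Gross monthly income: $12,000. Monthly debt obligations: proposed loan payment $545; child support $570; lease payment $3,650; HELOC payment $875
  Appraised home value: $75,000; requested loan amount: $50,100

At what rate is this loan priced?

4.525%

Credit score 795 ≥ 670; Total monthly debts = (545 + 570 + 3,650 + 875) = 5,640. DTI: 5,640 ÷ 12,000 = 47%, within the 50% cap
LTV = 50,100/75,000 = 66.8% ≤ 80%
Row: 795 falls in 740+. Column: 66.8% falls in 59.01–68%. Rate = 4.525%.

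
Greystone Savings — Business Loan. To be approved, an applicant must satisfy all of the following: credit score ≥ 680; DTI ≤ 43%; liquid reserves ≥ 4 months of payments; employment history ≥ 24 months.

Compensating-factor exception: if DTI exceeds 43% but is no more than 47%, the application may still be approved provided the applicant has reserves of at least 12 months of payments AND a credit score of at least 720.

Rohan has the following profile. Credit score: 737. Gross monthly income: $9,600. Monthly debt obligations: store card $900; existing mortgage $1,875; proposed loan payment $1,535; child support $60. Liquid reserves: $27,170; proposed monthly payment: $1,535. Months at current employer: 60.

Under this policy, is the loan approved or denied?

Approved

Credit score 737 ≥ 680 (meets base)
Total debts = (900 + 1,875 + 1,535 + 60) = 4,370. DTI = 4,370/9,600 = 45.5% > 43% — standard DTI limit exceeded.
Liquid reserves cover 27,170/1,535 = 17.7 months — ≥ 4 required
Employment 60 ≥ 24 months
DTI 45.5% is within the 43%–47% exception band; checking compensating factors.
Override check — reserves: 17.7 mo (ok); score: 737 (ok).
Both override conditions satisfied; DTI exception granted.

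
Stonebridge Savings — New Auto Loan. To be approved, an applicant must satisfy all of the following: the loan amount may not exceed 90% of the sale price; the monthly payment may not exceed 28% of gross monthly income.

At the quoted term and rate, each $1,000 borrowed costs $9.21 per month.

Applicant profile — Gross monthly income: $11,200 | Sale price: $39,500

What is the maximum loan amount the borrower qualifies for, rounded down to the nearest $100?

$35,500

Payment cap: 28% × $11,200 = $3,136/month.
At $9.21 per $1,000, that supports 3,136/9.21 × 1,000 ≈ $340,499 → $340,400.
LTV cap: 90% × $39,500 = $35,550 → $35,500.
Binding constraint: loan-to-value.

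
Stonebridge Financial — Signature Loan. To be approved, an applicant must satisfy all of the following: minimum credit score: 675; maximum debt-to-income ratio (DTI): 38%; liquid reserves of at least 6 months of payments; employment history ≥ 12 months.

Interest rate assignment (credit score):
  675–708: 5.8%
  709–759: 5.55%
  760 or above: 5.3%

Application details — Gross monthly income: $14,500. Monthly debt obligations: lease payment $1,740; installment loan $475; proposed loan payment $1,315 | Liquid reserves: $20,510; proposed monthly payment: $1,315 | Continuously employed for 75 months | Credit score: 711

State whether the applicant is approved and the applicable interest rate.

Credit score 711 ≥ 675 (meets minimum)
Employment 75 ≥ 12 months
Total monthly debts = (1,740 + 475 + 1,315) = 3,530. DTI: 3,530 ÷ 14,500 = 24.3%, within the 38% cap
Liquid reserves cover 20,510/1,315 = 15.6 months — ≥ 6 required
All requirements met. Score 711 falls in the 709–759 tier → 5.55%.

Approved at 5.55%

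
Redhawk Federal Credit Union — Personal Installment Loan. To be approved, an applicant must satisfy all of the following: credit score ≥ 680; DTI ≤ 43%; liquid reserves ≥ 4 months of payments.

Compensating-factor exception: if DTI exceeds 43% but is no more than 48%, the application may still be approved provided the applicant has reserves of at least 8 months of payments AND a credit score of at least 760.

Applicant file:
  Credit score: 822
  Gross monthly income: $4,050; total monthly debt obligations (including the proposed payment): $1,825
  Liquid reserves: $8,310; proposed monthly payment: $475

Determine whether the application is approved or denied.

Approved

Credit score 822 ≥ 680 (meets base)
DTI: 1,825 ÷ 4,050 = 45.1%, over the 43% base limit.
Reserves = 8,310/475 = 17.5 months ≥ 4
DTI 45.1% is within the 43%–48% exception band; checking compensating factors.
Override check — reserves: 17.5 mo (ok); score: 822 (ok).
Both compensating conditions met → exception applies.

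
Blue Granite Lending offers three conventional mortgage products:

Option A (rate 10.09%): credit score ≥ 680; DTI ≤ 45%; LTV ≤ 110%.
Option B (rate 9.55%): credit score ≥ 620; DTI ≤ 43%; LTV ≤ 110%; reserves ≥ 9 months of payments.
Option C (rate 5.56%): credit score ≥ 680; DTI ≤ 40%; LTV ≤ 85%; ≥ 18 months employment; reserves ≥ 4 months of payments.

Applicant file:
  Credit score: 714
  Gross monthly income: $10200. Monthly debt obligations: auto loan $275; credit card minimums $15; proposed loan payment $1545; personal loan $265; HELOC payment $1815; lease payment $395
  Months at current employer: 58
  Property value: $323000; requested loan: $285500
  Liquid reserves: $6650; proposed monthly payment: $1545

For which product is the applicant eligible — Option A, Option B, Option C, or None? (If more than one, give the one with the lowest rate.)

Total debts = (275 + 15 + 1,545 + 265 + 1,815 + 395) = 4,310; DTI = 4,310/10,200 = 42.3%.
LTV = 285,500/323,000 = 88.4%.
Reserves = 6,650/1,545 = 4.3 months.
Option A: score 714 ≥ 680; DTI 42.3% ≤ 45%; LTV 88.4% ≤ 110% → qualifies.
Option B: score 714 ≥ 620; DTI 42.3% ≤ 43%; LTV 88.4% ≤ 110%; reserves 4.3 < 9 mo → does not qualify.
Option C: score 714 ≥ 680; DTI 42.3% > 40%; LTV 88.4% > 85%; employment 58 ≥ 18 mo; reserves 4.3 ≥ 4 mo → does not qualify.

Option A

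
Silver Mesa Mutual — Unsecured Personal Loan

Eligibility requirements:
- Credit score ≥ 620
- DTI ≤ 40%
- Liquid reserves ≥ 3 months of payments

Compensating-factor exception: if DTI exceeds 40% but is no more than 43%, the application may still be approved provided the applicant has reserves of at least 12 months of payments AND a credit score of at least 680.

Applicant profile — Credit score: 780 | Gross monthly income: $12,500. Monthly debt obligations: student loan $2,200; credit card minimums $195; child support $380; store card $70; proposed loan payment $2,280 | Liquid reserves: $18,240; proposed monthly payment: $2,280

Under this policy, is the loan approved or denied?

Denied

Credit score 780 ≥ 620 (meets base)
Total debts = (2,200 + 195 + 380 + 70 + 2,280) = 5,125. DTI = 5,125/12,500 = 41% > 40% — standard DTI limit exceeded.
Reserves = 18,240/2,280 = 8.0 months ≥ 3
41% falls in the override range (40%–43%), so the compensating-factor test applies.
Override check — reserves: 8.0 mo (short of 12); score: 780 (ok).
Compensating-factor requirement not fully met.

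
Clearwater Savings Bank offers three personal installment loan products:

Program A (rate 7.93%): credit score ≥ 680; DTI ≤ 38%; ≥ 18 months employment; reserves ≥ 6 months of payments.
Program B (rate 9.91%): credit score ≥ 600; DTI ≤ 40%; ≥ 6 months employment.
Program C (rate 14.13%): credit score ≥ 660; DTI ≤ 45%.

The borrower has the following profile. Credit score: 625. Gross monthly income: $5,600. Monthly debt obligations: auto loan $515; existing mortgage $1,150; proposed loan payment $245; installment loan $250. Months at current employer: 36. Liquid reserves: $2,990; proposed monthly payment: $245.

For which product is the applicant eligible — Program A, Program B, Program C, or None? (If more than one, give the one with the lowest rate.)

Program B

Total debts = (515 + 1,150 + 245 + 250) = 2,160; DTI = 2,160/5,600 = 38.6%.
Reserves = 2,990/245 = 12.2 months.
Program A: score 625 < 680; DTI 38.6% > 38%; employment 36 ≥ 18 mo; reserves 12.2 ≥ 6 mo → does not qualify.
Program B: score 625 ≥ 600; DTI 38.6% ≤ 40%; employment 36 ≥ 6 mo → qualifies.
Program C: score 625 < 660; DTI 38.6% ≤ 45% → does not qualify.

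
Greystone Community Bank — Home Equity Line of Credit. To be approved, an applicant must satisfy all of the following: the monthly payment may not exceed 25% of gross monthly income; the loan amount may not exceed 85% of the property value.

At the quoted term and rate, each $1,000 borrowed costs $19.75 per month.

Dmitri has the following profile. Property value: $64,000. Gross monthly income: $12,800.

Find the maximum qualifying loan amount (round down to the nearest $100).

Payment cap: 25% × $12,800 = $3,200/month.
At $19.75 per $1,000, that supports 3,200/19.75 × 1,000 ≈ $162,025 → $162,000.
LTV cap: 85% × $64,000 = $54,400 → $54,400.
Binding constraint: loan-to-value.

$54,400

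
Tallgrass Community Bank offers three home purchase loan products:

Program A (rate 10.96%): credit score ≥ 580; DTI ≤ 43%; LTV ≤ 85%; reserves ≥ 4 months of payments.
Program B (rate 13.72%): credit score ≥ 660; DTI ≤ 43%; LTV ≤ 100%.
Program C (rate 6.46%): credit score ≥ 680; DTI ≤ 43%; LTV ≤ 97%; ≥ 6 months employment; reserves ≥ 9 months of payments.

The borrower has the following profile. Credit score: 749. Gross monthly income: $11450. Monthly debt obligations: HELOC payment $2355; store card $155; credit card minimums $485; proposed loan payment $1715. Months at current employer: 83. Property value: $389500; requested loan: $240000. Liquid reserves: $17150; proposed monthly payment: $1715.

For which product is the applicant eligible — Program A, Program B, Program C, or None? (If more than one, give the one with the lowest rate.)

Total debts = (2,355 + 155 + 485 + 1,715) = 4,710; DTI = 4,710/11,450 = 41.1%.
LTV = 240,000/389,500 = 61.6%.
Reserves = 17,150/1,715 = 10.0 months.
Program A: score 749 ≥ 580; DTI 41.1% ≤ 43%; LTV 61.6% ≤ 85%; reserves 10.0 ≥ 4 mo → qualifies.
Program B: score 749 ≥ 660; DTI 41.1% ≤ 43%; LTV 61.6% ≤ 100% → qualifies.
Program C: score 749 ≥ 680; DTI 41.1% ≤ 43%; LTV 61.6% ≤ 97%; employment 83 ≥ 6 mo; reserves 10.0 ≥ 9 mo → qualifies.
Qualifying: Program A, Program B, Program C. Lowest rate is 6.46% → Program C.

Program C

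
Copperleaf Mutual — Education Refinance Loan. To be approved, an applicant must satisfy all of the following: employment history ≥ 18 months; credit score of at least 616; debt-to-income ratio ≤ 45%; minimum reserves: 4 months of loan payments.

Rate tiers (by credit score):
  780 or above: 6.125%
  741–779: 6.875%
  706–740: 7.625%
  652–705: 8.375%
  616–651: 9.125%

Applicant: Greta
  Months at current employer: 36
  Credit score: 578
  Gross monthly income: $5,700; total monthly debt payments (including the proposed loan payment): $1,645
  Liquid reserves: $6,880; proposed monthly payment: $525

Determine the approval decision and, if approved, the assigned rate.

Credit score 578 < 616 (below minimum)
Reserves = 6,880/525 = 13.1 months ≥ 4
DTI = 1,645/5,700 = 28.9% ≤ 45%
Employment 36 ≥ 18 months
Not all requirements met → denied.

Denied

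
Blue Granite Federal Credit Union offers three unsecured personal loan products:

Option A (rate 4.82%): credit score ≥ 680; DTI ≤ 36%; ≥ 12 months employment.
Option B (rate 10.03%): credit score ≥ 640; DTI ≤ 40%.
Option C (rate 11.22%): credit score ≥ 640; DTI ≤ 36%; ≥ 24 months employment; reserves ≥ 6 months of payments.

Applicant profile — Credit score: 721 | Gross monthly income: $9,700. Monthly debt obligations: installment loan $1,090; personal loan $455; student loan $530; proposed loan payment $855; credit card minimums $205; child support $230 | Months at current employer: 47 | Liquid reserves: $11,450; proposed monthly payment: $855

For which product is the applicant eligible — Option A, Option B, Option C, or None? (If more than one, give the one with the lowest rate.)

Total debts = (1,090 + 455 + 530 + 855 + 205 + 230) = 3,365; DTI = 3,365/9,700 = 34.7%.
Reserves = 11,450/855 = 13.4 months.
Option A: score 721 ≥ 680; DTI 34.7% ≤ 36%; employment 47 ≥ 12 mo → qualifies.
Option B: score 721 ≥ 640; DTI 34.7% ≤ 40% → qualifies.
Option C: score 721 ≥ 640; DTI 34.7% ≤ 36%; employment 47 ≥ 24 mo; reserves 13.4 ≥ 6 mo → qualifies.
Qualifying: Option A, Option B, Option C. Lowest rate is 4.82% → Option A.

Option A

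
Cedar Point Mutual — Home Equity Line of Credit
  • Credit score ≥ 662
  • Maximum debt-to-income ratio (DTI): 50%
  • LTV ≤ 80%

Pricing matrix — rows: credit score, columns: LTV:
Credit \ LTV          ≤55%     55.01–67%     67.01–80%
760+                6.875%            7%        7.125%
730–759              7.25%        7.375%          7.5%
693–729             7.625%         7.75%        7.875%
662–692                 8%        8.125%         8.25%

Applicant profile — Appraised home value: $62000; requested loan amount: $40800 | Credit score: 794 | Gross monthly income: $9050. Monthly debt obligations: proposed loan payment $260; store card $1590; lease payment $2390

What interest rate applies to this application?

7%

Credit score 794 ≥ 662; Total monthly debts = (260 + 1,590 + 2,390) = 4,240. DTI = 4,240/9,050 = 46.9% ≤ 50%
LTV = 40,800/62,000 = 65.8% ≤ 80%
Credit 794 → row 760+; LTV 65.8% → column 55.01–67%. Grid cell → 7%.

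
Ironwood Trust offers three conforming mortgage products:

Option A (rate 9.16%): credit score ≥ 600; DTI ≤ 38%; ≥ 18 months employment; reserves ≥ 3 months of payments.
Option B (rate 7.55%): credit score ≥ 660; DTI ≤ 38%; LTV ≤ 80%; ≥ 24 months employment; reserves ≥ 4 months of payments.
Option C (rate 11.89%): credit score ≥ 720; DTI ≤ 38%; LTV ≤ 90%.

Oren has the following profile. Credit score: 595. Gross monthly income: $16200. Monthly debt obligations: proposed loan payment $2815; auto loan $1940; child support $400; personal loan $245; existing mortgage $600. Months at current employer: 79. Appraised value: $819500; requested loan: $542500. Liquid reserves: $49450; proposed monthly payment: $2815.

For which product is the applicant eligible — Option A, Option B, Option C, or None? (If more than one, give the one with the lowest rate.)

Total debts = (2,815 + 1,940 + 400 + 245 + 600) = 6,000; DTI = 6,000/16,200 = 37%.
LTV = 542,500/819,500 = 66.2%.
Reserves = 49,450/2,815 = 17.6 months.
Option A: score 595 < 600; DTI 37% ≤ 38%; employment 79 ≥ 18 mo; reserves 17.6 ≥ 3 mo → does not qualify.
Option B: score 595 < 660; DTI 37% ≤ 38%; LTV 66.2% ≤ 80%; employment 79 ≥ 24 mo; reserves 17.6 ≥ 4 mo → does not qualify.
Option C: score 595 < 720; DTI 37% ≤ 38%; LTV 66.2% ≤ 90% → does not qualify.

None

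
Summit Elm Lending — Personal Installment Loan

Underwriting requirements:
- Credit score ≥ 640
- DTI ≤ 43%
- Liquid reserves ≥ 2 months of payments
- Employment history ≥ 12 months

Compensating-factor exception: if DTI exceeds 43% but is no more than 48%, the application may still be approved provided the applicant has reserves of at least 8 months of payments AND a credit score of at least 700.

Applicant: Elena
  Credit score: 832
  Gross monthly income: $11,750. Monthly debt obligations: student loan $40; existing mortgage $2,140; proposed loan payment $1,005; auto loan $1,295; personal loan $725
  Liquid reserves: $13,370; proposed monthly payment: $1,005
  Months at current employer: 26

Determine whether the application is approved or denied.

Credit score 832 ≥ 640 (meets base)
Total debts = (40 + 2,140 + 1,005 + 1,295 + 725) = 5,205. DTI: 5,205 ÷ 11,750 = 44.3%, over the 43% base limit.
Reserves = 13,370/1,005 = 13.3 months ≥ 2
Employment 26 ≥ 12 months
44.3% falls in the override range (43%–48%), so the compensating-factor test applies.
Reserves 13.3 ≥ 8 months; credit score 832 ≥ 700.
Both compensating conditions met → exception applies.

Approved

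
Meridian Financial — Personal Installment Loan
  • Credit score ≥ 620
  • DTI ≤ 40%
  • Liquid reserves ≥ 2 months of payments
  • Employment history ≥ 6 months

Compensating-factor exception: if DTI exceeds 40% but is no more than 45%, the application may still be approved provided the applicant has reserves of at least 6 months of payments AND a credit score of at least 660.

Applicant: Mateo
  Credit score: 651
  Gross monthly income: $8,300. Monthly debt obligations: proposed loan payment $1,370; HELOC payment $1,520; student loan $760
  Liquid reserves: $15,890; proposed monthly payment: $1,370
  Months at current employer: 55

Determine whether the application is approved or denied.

Credit score 651 ≥ 620 (meets base)
Total debts = (1,370 + 1,520 + 760) = 3,650. DTI: 3,650 ÷ 8,300 = 44%, over the 40% base limit.
Liquid reserves cover 15,890/1,370 = 11.6 months — ≥ 2 required
Employment 55 ≥ 6 months
DTI 44% is within the 40%–45% exception band; checking compensating factors.
Override check — reserves: 11.6 mo (ok); score: 651 (below 660).
Compensating-factor requirement not fully met.

Denied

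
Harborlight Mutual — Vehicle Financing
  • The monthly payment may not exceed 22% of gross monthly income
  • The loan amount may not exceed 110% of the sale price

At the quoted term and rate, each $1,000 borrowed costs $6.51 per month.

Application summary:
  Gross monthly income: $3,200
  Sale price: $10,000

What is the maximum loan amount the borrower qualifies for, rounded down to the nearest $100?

$11,000

Payment cap: 22% × $3,200 = $704/month.
At $6.51 per $1,000, that supports 704/6.51 × 1,000 ≈ $108,141 → $108,100.
LTV cap: 110% × $10,000 = $11,000 → $11,000.
Binding constraint: loan-to-value.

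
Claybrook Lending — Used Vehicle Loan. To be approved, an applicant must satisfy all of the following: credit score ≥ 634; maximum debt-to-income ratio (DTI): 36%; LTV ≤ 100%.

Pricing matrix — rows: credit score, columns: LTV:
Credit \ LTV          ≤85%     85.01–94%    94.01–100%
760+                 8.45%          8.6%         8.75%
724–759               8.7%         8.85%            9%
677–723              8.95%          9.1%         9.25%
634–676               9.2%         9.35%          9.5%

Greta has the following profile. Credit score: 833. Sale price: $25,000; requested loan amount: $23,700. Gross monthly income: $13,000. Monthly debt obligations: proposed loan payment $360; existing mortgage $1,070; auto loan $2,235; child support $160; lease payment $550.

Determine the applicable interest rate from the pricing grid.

Credit score 833 ≥ 634; Total monthly debts = (360 + 1,070 + 2,235 + 160 + 550) = 4,375. DTI = 4,375/13,000 = 33.7% ≤ 36%
LTV = 23,700/25,000 = 94.8% ≤ 100%
Score 833 is in the 760+ band; LTV 94.8% is in the 94.01–100% band → 8.75%.

8.75%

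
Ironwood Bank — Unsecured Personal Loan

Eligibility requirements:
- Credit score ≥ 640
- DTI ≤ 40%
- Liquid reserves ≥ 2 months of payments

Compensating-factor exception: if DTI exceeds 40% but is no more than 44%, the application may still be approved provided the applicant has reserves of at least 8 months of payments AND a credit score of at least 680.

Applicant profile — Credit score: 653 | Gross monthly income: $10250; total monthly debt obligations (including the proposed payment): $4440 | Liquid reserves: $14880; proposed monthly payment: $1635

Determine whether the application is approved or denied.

Denied

Credit score 653 ≥ 640 (meets base)
DTI: 4,440 ÷ 10,250 = 43.3%, over the 40% base limit.
Reserves = 14,880/1,635 = 9.1 months ≥ 2
DTI 43.3% is within the 40%–44% exception band; checking compensating factors.
Override check — reserves: 9.1 mo (ok); score: 653 (below 680).
Compensating-factor requirement not fully met.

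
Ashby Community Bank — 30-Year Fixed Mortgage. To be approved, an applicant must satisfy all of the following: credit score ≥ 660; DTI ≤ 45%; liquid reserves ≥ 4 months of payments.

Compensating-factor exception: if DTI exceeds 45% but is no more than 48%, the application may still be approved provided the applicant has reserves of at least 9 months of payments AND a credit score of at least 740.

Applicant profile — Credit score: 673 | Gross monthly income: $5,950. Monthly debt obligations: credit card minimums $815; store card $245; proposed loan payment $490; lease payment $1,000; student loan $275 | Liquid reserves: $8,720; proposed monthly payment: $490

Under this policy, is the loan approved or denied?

Credit score 673 ≥ 660 (meets base)
Total debts = (815 + 245 + 490 + 1,000 + 275) = 2,825. DTI = 2,825/5,950 = 47.5% > 45% — standard DTI limit exceeded.
Reserves: 8,720 ÷ 490 = 17.8 months (meets 4-month minimum)
DTI 47.5% is within the 45%–48% exception band; checking compensating factors.
Reserves 17.8 ≥ 9 months; credit score 673 < 740.
Override conditions not both satisfied; exception does not apply.

Denied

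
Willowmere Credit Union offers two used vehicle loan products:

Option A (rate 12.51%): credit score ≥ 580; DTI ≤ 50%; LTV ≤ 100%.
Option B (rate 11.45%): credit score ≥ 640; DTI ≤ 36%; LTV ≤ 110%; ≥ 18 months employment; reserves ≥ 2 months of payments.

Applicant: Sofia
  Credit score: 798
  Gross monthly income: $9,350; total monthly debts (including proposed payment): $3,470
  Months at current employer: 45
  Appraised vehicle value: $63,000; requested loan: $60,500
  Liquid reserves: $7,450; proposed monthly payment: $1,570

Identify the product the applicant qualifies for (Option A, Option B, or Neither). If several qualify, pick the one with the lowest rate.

DTI = 3,470/9,350 = 37.1%.
LTV = 60,500/63,000 = 96%.
Reserves = 7,450/1,570 = 4.7 months.
Option A: score 798 ≥ 580; DTI 37.1% ≤ 50%; LTV 96% ≤ 100% → qualifies.
Option B: score 798 ≥ 640; DTI 37.1% > 36%; LTV 96% ≤ 110%; employment 45 ≥ 18 mo; reserves 4.7 ≥ 2 mo → does not qualify.

Option A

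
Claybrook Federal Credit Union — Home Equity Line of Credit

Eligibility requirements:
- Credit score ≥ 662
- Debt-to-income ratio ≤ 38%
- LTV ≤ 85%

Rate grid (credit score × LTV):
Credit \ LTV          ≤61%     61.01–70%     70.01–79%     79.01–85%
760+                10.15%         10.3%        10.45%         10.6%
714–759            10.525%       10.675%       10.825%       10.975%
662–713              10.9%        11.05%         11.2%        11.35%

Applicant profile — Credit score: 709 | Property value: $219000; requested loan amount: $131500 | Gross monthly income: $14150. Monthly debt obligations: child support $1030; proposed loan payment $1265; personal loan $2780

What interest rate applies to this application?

Credit score 709 ≥ 662; Total monthly debts = (1,030 + 1,265 + 2,780) = 5,075. DTI = 5,075/14,150 = 35.9% ≤ 38%
LTV: 131,500 ÷ 219,000 = 60%, within 85% cap
Credit 709 → row 662–713; LTV 60% → column ≤61%. Grid cell → 10.9%.

10.9%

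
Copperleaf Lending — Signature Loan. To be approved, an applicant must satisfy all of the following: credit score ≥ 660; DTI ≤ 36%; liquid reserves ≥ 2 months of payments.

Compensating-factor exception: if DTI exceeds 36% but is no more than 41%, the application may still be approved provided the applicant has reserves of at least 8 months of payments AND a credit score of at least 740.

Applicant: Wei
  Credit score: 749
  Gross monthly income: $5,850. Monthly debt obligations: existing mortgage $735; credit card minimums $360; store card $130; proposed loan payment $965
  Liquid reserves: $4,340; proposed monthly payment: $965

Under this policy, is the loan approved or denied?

Denied

Credit score 749 ≥ 660 (meets base)
Total debts = (735 + 360 + 130 + 965) = 2,190. DTI = 2,190/5,850 = 37.4% > 36% — standard DTI limit exceeded.
Reserves = 4,340/965 = 4.5 months ≥ 2
DTI 37.4% is within the 36%–41% exception band; checking compensating factors.
Override check — reserves: 4.5 mo (short of 8); score: 749 (ok).
Override conditions not both satisfied; exception does not apply.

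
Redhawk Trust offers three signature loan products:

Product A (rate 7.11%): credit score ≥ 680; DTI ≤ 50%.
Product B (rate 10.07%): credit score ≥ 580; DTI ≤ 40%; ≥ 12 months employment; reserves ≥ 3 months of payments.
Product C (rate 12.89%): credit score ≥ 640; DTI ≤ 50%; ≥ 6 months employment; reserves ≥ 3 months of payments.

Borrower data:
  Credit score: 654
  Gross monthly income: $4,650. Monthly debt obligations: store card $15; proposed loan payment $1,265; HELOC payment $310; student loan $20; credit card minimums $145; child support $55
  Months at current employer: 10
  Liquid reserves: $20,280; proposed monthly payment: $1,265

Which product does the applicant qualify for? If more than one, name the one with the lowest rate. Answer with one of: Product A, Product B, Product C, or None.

Product C

Total debts = (15 + 1,265 + 310 + 20 + 145 + 55) = 1,810; DTI = 1,810/4,650 = 38.9%.
Reserves = 20,280/1,265 = 16.0 months.
Product A: score 654 < 680; DTI 38.9% ≤ 50% → does not qualify.
Product B: score 654 ≥ 580; DTI 38.9% ≤ 40%; employment 10 < 12 mo; reserves 16.0 ≥ 3 mo → does not qualify.
Product C: score 654 ≥ 640; DTI 38.9% ≤ 50%; employment 10 ≥ 6 mo; reserves 16.0 ≥ 3 mo → qualifies.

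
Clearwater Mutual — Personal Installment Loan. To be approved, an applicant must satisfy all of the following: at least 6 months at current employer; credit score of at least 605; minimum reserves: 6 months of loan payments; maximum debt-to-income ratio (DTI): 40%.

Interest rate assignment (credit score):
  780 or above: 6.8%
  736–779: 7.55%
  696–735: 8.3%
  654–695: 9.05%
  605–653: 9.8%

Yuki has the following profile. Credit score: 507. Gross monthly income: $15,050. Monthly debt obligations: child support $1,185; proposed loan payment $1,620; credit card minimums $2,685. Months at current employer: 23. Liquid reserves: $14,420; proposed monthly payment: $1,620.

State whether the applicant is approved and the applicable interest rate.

Credit score 507 < 605 (below minimum)
Total monthly debts = (1,185 + 1,620 + 2,685) = 5,490. Debt-to-income = 5,490/15,050 = 36.5% — meets 40% limit
Liquid reserves cover 14,420/1,620 = 8.9 months — ≥ 6 required
Employment 23 ≥ 6 months
Not all requirements met → denied.

Denied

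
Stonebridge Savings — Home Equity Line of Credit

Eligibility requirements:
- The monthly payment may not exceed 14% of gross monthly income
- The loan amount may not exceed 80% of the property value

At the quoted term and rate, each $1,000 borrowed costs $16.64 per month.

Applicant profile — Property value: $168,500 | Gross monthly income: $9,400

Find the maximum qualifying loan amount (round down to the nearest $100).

Payment cap: 14% × $9,400 = $1,316/month.
At $16.64 per $1,000, that supports 1,316/16.64 × 1,000 ≈ $79,086 → $79,000.
LTV cap: 80% × $168,500 = $134,800 → $134,800.
Binding constraint: payment-to-income.

$79,000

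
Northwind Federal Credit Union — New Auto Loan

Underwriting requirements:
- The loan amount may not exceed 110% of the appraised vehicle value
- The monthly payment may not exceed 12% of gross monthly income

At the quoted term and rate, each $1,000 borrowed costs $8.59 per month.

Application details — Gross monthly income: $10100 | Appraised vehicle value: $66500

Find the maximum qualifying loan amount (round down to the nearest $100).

$73,100

Payment cap: 12% × $10,100 = $1,212/month.
At $8.59 per $1,000, that supports 1,212/8.59 × 1,000 ≈ $141,094 → $141,000.
LTV cap: 110% × $66,500 = $73,150 → $73,100.
Binding constraint: loan-to-value.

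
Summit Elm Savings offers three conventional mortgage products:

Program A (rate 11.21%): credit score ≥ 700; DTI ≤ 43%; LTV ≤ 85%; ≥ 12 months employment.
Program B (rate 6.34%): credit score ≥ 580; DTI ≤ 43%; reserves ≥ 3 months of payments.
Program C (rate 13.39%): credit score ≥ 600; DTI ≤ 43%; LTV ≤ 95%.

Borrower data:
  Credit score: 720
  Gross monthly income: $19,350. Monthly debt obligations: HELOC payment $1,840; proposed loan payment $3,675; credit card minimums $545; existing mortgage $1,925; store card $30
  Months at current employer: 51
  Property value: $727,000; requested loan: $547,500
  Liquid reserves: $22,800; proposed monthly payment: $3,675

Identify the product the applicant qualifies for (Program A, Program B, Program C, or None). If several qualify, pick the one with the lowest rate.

Total debts = (1,840 + 3,675 + 545 + 1,925 + 30) = 8,015; DTI = 8,015/19,350 = 41.4%.
LTV = 547,500/727,000 = 75.3%.
Reserves = 22,800/3,675 = 6.2 months.
Program A: score 720 ≥ 700; DTI 41.4% ≤ 43%; LTV 75.3% ≤ 85%; employment 51 ≥ 12 mo → qualifies.
Program B: score 720 ≥ 580; DTI 41.4% ≤ 43%; reserves 6.2 ≥ 3 mo → qualifies.
Program C: score 720 ≥ 600; DTI 41.4% ≤ 43%; LTV 75.3% ≤ 95% → qualifies.
Qualifying: Program A, Program B, Program C. Lowest rate is 6.34% → Program B.

Program B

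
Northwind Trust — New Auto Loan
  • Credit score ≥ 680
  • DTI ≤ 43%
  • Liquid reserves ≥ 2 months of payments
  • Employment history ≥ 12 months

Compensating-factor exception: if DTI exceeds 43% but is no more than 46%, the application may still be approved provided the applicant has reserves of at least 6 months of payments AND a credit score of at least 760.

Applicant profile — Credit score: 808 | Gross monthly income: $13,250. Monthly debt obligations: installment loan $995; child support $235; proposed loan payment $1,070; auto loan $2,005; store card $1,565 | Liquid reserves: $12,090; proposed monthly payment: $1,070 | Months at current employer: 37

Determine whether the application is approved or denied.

Approved

Credit score 808 ≥ 680 (meets base)
Total debts = (995 + 235 + 1,070 + 2,005 + 1,565) = 5,870. DTI: 5,870 ÷ 13,250 = 44.3%, over the 43% base limit.
Reserves: 12,090 ÷ 1,070 = 11.3 months (meets 2-month minimum)
Employment 37 ≥ 12 months
44.3% falls in the override range (43%–46%), so the compensating-factor test applies.
Reserves 11.3 ≥ 6 months; credit score 808 ≥ 760.
Both override conditions satisfied; DTI exception granted.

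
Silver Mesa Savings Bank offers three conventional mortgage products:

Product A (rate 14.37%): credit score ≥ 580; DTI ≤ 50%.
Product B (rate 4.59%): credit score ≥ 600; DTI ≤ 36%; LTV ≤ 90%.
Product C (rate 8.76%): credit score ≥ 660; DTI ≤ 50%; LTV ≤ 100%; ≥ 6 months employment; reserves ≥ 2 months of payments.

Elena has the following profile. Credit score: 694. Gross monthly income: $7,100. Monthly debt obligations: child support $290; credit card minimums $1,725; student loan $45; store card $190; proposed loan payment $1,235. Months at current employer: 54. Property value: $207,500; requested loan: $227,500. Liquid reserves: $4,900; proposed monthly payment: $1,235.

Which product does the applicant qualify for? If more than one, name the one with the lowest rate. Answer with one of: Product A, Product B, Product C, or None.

Product A

Total debts = (290 + 1,725 + 45 + 190 + 1,235) = 3,485; DTI = 3,485/7,100 = 49.1%.
LTV = 227,500/207,500 = 109.6%.
Reserves = 4,900/1,235 = 4.0 months.
Product A: score 694 ≥ 580; DTI 49.1% ≤ 50% → qualifies.
Product B: score 694 ≥ 600; DTI 49.1% > 36%; LTV 109.6% > 90% → does not qualify.
Product C: score 694 ≥ 660; DTI 49.1% ≤ 50%; LTV 109.6% > 100%; employment 54 ≥ 6 mo; reserves 4.0 ≥ 2 mo → does not qualify.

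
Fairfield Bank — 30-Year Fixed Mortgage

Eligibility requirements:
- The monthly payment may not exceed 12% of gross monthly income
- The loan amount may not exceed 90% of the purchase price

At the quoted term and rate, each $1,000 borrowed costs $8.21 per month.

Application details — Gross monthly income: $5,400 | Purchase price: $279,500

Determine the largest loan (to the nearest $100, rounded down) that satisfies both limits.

$78,900

Payment cap: 12% × $5,400 = $648/month.
At $8.21 per $1,000, that supports 648/8.21 × 1,000 ≈ $78,928 → $78,900.
LTV cap: 90% × $279,500 = $251,550 → $251,500.
Binding constraint: payment-to-income.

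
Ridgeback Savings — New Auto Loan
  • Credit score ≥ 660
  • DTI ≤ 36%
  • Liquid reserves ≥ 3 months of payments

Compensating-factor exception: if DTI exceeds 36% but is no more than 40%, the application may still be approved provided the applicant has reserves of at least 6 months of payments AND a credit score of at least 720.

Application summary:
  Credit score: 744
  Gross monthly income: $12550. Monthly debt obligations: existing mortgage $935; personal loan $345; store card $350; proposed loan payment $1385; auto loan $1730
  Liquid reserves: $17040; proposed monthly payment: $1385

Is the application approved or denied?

Approved

Credit score 744 ≥ 660 (meets base)
Total debts = (935 + 345 + 350 + 1,385 + 1,730) = 4,745. DTI = 4,745/12,550 = 37.8% > 36% — standard DTI limit exceeded.
Reserves = 17,040/1,385 = 12.3 months ≥ 3
37.8% falls in the override range (36%–40%), so the compensating-factor test applies.
Override check — reserves: 12.3 mo (ok); score: 744 (ok).
Both override conditions satisfied; DTI exception granted.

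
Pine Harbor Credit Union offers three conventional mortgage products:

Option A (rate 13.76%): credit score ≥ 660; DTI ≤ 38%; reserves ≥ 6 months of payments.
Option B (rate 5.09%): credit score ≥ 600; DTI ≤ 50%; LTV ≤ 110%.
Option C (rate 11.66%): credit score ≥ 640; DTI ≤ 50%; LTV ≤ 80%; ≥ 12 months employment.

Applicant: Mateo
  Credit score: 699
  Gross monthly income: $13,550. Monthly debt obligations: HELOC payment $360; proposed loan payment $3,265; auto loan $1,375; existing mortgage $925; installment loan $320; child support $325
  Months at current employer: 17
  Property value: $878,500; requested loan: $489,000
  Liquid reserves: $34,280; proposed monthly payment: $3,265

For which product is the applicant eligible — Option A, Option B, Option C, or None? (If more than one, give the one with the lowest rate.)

Option B

Total debts = (360 + 3,265 + 1,375 + 925 + 320 + 325) = 6,570; DTI = 6,570/13,550 = 48.5%.
LTV = 489,000/878,500 = 55.7%.
Reserves = 34,280/3,265 = 10.5 months.
Option A: score 699 ≥ 660; DTI 48.5% > 38%; reserves 10.5 ≥ 6 mo → does not qualify.
Option B: score 699 ≥ 600; DTI 48.5% ≤ 50%; LTV 55.7% ≤ 110% → qualifies.
Option C: score 699 ≥ 640; DTI 48.5% ≤ 50%; LTV 55.7% ≤ 80%; employment 17 ≥ 12 mo → qualifies.
Qualifying: Option B, Option C. Lowest rate is 5.09% → Option B.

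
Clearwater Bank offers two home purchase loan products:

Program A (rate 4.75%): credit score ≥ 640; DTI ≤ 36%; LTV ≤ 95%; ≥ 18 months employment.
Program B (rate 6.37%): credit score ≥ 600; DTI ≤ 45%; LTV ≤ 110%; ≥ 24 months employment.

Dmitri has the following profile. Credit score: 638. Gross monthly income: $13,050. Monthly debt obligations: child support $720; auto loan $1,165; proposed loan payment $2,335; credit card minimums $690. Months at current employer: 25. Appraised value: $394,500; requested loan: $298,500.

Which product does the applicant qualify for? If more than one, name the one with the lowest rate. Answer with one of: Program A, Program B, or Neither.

Program B

Total debts = (720 + 1,165 + 2,335 + 690) = 4,910; DTI = 4,910/13,050 = 37.6%.
LTV = 298,500/394,500 = 75.7%.
Program A: score 638 < 640; DTI 37.6% > 36%; LTV 75.7% ≤ 95%; employment 25 ≥ 18 mo → does not qualify.
Program B: score 638 ≥ 600; DTI 37.6% ≤ 45%; LTV 75.7% ≤ 110%; employment 25 ≥ 24 mo → qualifies.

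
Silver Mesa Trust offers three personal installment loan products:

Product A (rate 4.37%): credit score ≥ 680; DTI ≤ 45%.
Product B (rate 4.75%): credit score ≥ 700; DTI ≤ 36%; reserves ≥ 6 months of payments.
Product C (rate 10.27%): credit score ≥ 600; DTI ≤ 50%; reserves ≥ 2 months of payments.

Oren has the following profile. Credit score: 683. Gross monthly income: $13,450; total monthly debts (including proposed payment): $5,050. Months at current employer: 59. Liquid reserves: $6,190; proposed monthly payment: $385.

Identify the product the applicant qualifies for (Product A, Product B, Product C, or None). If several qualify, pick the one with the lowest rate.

DTI = 5,050/13,450 = 37.5%.
Reserves = 6,190/385 = 16.1 months.
Product A: score 683 ≥ 680; DTI 37.5% ≤ 45% → qualifies.
Product B: score 683 < 700; DTI 37.5% > 36%; reserves 16.1 ≥ 6 mo → does not qualify.
Product C: score 683 ≥ 600; DTI 37.5% ≤ 50%; reserves 16.1 ≥ 2 mo → qualifies.
Qualifying: Product A, Product C. Lowest rate is 4.37% → Product A.

Product A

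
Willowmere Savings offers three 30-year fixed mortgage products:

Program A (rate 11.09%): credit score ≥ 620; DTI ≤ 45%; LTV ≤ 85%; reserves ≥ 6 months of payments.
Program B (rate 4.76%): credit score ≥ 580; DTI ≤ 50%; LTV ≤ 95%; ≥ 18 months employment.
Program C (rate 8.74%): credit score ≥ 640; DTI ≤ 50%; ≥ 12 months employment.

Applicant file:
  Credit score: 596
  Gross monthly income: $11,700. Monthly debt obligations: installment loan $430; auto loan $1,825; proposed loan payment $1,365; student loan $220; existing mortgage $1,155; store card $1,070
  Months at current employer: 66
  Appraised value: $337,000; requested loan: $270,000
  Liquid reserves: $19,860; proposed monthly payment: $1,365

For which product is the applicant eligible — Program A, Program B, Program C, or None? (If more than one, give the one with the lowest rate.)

Total debts = (430 + 1,825 + 1,365 + 220 + 1,155 + 1,070) = 6,065; DTI = 6,065/11,700 = 51.8%.
LTV = 270,000/337,000 = 80.1%.
Reserves = 19,860/1,365 = 14.5 months.
Program A: score 596 < 620; DTI 51.8% > 45%; LTV 80.1% ≤ 85%; reserves 14.5 ≥ 6 mo → does not qualify.
Program B: score 596 ≥ 580; DTI 51.8% > 50%; LTV 80.1% ≤ 95%; employment 66 ≥ 18 mo → does not qualify.
Program C: score 596 < 640; DTI 51.8% > 50%; employment 66 ≥ 12 mo → does not qualify.

None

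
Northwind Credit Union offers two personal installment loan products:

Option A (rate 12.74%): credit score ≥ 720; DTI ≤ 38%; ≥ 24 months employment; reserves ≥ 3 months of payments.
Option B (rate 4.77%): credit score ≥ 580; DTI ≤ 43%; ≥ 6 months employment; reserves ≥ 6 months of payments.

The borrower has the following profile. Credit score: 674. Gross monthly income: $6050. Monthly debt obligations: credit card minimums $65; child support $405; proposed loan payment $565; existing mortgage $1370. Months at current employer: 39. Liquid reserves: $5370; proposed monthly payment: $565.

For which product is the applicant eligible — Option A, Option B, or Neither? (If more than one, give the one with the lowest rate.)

Option B

Total debts = (65 + 405 + 565 + 1,370) = 2,405; DTI = 2,405/6,050 = 39.8%.
Reserves = 5,370/565 = 9.5 months.
Option A: score 674 < 720; DTI 39.8% > 38%; employment 39 ≥ 24 mo; reserves 9.5 ≥ 3 mo → does not qualify.
Option B: score 674 ≥ 580; DTI 39.8% ≤ 43%; employment 39 ≥ 6 mo; reserves 9.5 ≥ 6 mo → qualifies.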